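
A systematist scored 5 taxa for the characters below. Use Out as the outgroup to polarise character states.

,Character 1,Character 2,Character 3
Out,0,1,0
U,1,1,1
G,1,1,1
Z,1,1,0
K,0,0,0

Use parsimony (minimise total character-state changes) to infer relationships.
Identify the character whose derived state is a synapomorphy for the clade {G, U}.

Character polarity is set by the outgroup: the derived state is whichever differs from the outgroup's state, so for Character 2 the derived state is '0', and for the remaining characters it is '1'.
Only G, U, and Z show the derived state '1' for Character 1, supporting them as a clade.
Character 2 (derived state '0') is unique to K (autapomorphy; uninformative for grouping).
Character 3 (derived state '1') is shared by G and U — a synapomorphy uniting that clade.
Most parsimonious ingroup topology: (((U,G),Z),K).
The clade {G, U} is supported by Character 3: its derived state '1' occurs in exactly those taxa and in no other taxon (including the outgroup).

Character 3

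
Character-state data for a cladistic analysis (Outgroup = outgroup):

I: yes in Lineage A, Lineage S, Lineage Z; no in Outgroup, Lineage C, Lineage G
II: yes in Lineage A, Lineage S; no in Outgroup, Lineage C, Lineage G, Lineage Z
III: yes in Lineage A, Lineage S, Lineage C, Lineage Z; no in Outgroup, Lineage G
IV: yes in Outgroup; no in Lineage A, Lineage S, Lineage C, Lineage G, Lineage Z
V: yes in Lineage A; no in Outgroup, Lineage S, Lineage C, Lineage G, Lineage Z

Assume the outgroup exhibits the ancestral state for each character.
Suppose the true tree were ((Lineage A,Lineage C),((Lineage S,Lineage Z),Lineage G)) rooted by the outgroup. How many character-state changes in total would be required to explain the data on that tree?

8

Map each character onto ((Lineage A,Lineage C),((Lineage S,Lineage Z),Lineage G)) (rooted by Outgroup) and count the minimum state changes it requires (Fitch parsimony):
I: 2; II: 2; III: 2; IV: 1; V: 1.
Total tree length = 8.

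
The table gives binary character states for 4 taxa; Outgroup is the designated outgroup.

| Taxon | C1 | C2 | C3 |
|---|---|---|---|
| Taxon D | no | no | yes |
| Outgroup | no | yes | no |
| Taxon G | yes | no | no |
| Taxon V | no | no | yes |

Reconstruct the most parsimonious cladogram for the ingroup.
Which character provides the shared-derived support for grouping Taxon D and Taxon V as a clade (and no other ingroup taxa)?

C3

Character polarity is set by the outgroup: the derived state is whichever differs from the outgroup's state, so for C2 the derived state is 'no', and for the remaining characters it is 'yes'.
C1: derived state 'yes' in Taxon G only — an autapomorphy, so it tells us nothing about relationships among taxa.
C2 (derived state 'no') is shared by all ingroup taxa — unites the whole ingroup.
C3 (derived state 'yes') is shared by Taxon D and Taxon V — a synapomorphy uniting that clade.
Most parsimonious ingroup topology: ((Taxon V,Taxon D),Taxon G).
The clade {Taxon D, Taxon V} is supported by C3: its derived state 'yes' occurs in exactly those taxa and in no other taxon (including the outgroup).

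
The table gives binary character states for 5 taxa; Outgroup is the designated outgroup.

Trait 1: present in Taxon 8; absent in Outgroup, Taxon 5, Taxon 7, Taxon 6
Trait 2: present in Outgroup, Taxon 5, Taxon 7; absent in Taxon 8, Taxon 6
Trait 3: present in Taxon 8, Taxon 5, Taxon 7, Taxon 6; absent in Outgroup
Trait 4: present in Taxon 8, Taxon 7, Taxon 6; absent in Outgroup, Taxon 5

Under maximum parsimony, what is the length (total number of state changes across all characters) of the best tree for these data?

Character polarity is set by the outgroup: the derived state is whichever differs from the outgroup's state, so for Trait 2 the derived state is 'absent', and for the remaining characters it is 'present'.
Trait 1 (derived state 'present') is unique to Taxon 8 (autapomorphy; uninformative for grouping).
Only Taxon 6 and Taxon 8 show the derived state 'absent' for Trait 2, supporting them as a clade.
Trait 3 (derived state 'present') is shared by all ingroup taxa — unites the whole ingroup.
Trait 4 (derived state 'present') is shared by Taxon 6, Taxon 7, and Taxon 8 — a synapomorphy uniting that clade.
Most parsimonious ingroup topology: (((Taxon 8,Taxon 6),Taxon 7),Taxon 5).
Changes per character on this tree: Trait 1: 1; Trait 2: 1; Trait 3: 1; Trait 4: 1.
Total = 4.

4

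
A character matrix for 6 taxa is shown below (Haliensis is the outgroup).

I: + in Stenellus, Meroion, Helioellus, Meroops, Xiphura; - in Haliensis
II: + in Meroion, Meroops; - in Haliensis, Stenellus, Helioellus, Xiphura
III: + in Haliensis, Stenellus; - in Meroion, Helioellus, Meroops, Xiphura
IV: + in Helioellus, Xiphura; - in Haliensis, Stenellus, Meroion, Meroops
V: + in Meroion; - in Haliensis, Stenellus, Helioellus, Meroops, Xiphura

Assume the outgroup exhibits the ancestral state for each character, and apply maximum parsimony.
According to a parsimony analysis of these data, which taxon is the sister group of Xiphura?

Helioellus

Character polarity is set by the outgroup: the derived state is whichever differs from the outgroup's state, so for III the derived state is '-', and for the remaining characters it is '+'.
I (derived state '+') is shared by all ingroup taxa — unites the whole ingroup.
Only Meroion and Meroops show the derived state '+' for II, supporting them as a clade.
III: derived state '-' in Helioellus, Meroion, Meroops, and Xiphura only — synapomorphy for {Helioellus, Meroion, Meroops, Xiphura}.
IV (derived state '+') is shared by Helioellus and Xiphura — a synapomorphy uniting that clade.
V: derived state '+' in Meroion only — an autapomorphy, so it tells us nothing about relationships among taxa.
Most parsimonious ingroup topology: (Stenellus,((Meroion,Meroops),(Helioellus,Xiphura))).
Xiphura and Helioellus form a cherry on this tree, so they are sister taxa.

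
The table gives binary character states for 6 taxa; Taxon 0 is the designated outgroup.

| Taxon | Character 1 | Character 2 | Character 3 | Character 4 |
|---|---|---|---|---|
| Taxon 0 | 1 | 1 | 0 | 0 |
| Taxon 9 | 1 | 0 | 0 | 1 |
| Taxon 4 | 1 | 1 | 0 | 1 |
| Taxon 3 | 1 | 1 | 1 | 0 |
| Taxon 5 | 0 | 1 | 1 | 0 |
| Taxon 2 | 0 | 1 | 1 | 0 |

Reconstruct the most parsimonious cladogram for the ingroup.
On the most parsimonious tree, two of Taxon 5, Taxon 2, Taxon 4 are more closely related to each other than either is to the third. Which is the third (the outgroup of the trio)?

Taxon 4

Character polarity is set by the outgroup: the derived state is whichever differs from the outgroup's state, so for Character 1, Character 2 the derived state is '0', and for the remaining characters it is '1'.
Only Taxon 2 and Taxon 5 show the derived state '0' for Character 1, supporting them as a clade.
Character 2: derived state '0' in Taxon 9 only — an autapomorphy, so it tells us nothing about relationships among taxa.
Only Taxon 2, Taxon 3, and Taxon 5 show the derived state '1' for Character 3, supporting them as a clade.
Character 4 (derived state '1') is shared by Taxon 4 and Taxon 9 — a synapomorphy uniting that clade.
Most parsimonious ingroup topology: (((Taxon 2,Taxon 5),Taxon 3),(Taxon 9,Taxon 4)).
Taxon 2 and Taxon 5 share a more recent common ancestor with each other than either does with Taxon 4, so Taxon 4 is the least closely related of the three.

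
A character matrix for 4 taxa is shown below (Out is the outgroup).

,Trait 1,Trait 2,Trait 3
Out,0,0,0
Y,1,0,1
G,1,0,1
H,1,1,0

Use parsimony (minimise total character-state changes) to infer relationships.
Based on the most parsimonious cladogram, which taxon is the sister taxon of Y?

G

The outgroup has state '0' for every character, so '1' is the derived state throughout.
Trait 1 (derived state '1') is shared by all ingroup taxa — unites the whole ingroup.
Trait 2 (derived state '1') is unique to H (autapomorphy; uninformative for grouping).
Trait 3 (derived state '1') is shared by G and Y — a synapomorphy uniting that clade.
Most parsimonious ingroup topology: ((Y,G),H).
Y and G form a cherry on this tree, so they are sister taxa.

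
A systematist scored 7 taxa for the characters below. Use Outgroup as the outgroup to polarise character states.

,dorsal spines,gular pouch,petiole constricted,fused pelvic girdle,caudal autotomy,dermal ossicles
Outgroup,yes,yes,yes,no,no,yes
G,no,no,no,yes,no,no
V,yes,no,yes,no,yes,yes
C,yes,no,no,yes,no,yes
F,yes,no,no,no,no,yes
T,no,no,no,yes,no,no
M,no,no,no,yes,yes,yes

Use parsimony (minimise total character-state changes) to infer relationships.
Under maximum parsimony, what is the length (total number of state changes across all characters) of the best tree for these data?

7

Character polarity is set by the outgroup: the derived state is whichever differs from the outgroup's state, so for dorsal spines, gular pouch, petiole constricted, dermal ossicles the derived state is 'no', and for the remaining characters it is 'yes'.
dorsal spines (derived state 'no') is shared by G, M, and T — a synapomorphy uniting that clade.
gular pouch (derived state 'no') is shared by all ingroup taxa — unites the whole ingroup.
petiole constricted: derived state 'no' in C, F, G, M, and T only — synapomorphy for {C, F, G, M, T}.
fused pelvic girdle: derived state 'yes' in C, G, M, and T only — synapomorphy for {C, G, M, T}.
caudal autotomy groups M and V, which is incompatible with the clades supported by the remaining characters; treating it as convergent (homoplasy) costs fewer steps than any alternative tree.
dermal ossicles: derived state 'no' in G and T only — synapomorphy for {G, T}.
Most parsimonious ingroup topology: (((((G,T),M),C),F),V).
Changes per character on this tree: dorsal spines: 1; gular pouch: 1; petiole constricted: 1; fused pelvic girdle: 1; caudal autotomy: 2; dermal ossicles: 1.
Total = 7.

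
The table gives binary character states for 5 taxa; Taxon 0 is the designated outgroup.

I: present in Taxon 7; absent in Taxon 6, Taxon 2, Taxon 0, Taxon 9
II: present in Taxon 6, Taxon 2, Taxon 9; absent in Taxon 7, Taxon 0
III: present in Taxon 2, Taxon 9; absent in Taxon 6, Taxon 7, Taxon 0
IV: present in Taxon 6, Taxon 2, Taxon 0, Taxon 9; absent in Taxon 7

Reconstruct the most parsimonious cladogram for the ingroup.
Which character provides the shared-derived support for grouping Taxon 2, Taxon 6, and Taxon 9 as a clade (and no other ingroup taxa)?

Character polarity is set by the outgroup: the derived state is whichever differs from the outgroup's state, so for IV the derived state is 'absent', and for the remaining characters it is 'present'.
I: derived state 'present' in Taxon 7 only — an autapomorphy, so it tells us nothing about relationships among taxa.
Only Taxon 2, Taxon 6, and Taxon 9 show the derived state 'present' for II, supporting them as a clade.
Only Taxon 2 and Taxon 9 show the derived state 'present' for III, supporting them as a clade.
IV (derived state 'absent') is unique to Taxon 7 (autapomorphy; uninformative for grouping).
Most parsimonious ingroup topology: (Taxon 7,(Taxon 6,(Taxon 2,Taxon 9))).
The clade {Taxon 2, Taxon 6, Taxon 9} is supported by II: its derived state 'present' occurs in exactly those taxa and in no other taxon (including the outgroup).

II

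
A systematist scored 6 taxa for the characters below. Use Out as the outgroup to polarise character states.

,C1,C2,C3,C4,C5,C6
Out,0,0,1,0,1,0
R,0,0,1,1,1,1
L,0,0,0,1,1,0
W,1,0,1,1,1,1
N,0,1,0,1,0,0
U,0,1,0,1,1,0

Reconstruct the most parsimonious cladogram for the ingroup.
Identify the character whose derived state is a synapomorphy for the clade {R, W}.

C6

Character polarity is set by the outgroup: the derived state is whichever differs from the outgroup's state, so for C3, C5 the derived state is '0', and for the remaining characters it is '1'.
C1 (derived state '1') is unique to W (autapomorphy; uninformative for grouping).
C2 (derived state '1') is shared by N and U — a synapomorphy uniting that clade.
Only L, N, and U show the derived state '0' for C3, supporting them as a clade.
All ingroup taxa share the derived state '1' for C4; it defines the ingroup but does not resolve relationships within it.
C5: derived state '0' in N only — an autapomorphy, so it tells us nothing about relationships among taxa.
Only R and W show the derived state '1' for C6, supporting them as a clade.
Most parsimonious ingroup topology: ((R,W),(L,(N,U))).
The clade {R, W} is supported by C6: its derived state '1' occurs in exactly those taxa and in no other taxon (including the outgroup).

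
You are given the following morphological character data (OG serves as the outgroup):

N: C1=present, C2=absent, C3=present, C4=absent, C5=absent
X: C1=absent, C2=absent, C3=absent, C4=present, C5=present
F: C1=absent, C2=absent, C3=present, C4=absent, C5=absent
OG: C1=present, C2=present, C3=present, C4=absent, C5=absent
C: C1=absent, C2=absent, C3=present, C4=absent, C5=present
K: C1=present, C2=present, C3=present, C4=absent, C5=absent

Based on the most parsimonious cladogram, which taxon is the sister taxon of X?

C

Character polarity is set by the outgroup: the derived state is whichever differs from the outgroup's state, so for C1, C2, C3 the derived state is 'absent', and for the remaining characters it is 'present'.
C1: derived state 'absent' in C, F, and X only — synapomorphy for {C, F, X}.
Only C, F, N, and X show the derived state 'absent' for C2, supporting them as a clade.
C3 (derived state 'absent') is unique to X (autapomorphy; uninformative for grouping).
C4: derived state 'present' in X only — an autapomorphy, so it tells us nothing about relationships among taxa.
C5: derived state 'present' in C and X only — synapomorphy for {C, X}.
Most parsimonious ingroup topology: (((F,(C,X)),N),K).
X and C form a cherry on this tree, so they are sister taxa.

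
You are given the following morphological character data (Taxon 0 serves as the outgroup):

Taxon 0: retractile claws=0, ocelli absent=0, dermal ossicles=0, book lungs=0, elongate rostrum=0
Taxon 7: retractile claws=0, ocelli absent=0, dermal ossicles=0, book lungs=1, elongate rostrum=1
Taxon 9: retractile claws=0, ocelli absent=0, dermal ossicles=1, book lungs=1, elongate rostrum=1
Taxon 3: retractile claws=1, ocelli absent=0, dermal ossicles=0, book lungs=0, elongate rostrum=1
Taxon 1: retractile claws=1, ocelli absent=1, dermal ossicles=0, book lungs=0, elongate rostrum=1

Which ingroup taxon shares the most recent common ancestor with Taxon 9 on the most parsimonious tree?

The outgroup has state '0' for every character, so '1' is the derived state throughout.
retractile claws (derived state '1') is shared by Taxon 1 and Taxon 3 — a synapomorphy uniting that clade.
ocelli absent (derived state '1') is unique to Taxon 1 (autapomorphy; uninformative for grouping).
dermal ossicles: derived state '1' in Taxon 9 only — an autapomorphy, so it tells us nothing about relationships among taxa.
book lungs (derived state '1') is shared by Taxon 7 and Taxon 9 — a synapomorphy uniting that clade.
All ingroup taxa share the derived state '1' for elongate rostrum; it defines the ingroup but does not resolve relationships within it.
Most parsimonious ingroup topology: ((Taxon 7,Taxon 9),(Taxon 3,Taxon 1)).
Taxon 9 and Taxon 7 form a cherry on this tree, so they are sister taxa.

Taxon 7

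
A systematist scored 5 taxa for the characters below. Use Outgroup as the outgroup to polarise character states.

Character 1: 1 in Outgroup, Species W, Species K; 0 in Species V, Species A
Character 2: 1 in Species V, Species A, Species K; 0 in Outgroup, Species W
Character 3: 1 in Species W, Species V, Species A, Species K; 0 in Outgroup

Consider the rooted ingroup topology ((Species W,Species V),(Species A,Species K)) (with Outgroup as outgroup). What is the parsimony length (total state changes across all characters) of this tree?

5

Map each character onto ((Species W,Species V),(Species A,Species K)) (rooted by Outgroup) and count the minimum state changes it requires (Fitch parsimony):
Character 1: 2; Character 2: 2; Character 3: 1.
Total tree length = 5.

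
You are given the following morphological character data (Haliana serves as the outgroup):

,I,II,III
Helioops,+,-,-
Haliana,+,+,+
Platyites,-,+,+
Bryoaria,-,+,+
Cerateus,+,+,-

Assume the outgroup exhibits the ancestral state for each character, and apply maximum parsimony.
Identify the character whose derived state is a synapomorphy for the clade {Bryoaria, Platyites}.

I

The outgroup has state '+' for every character, so '-' is the derived state throughout.
Only Bryoaria and Platyites show the derived state '-' for I, supporting them as a clade.
II: derived state '-' in Helioops only — an autapomorphy, so it tells us nothing about relationships among taxa.
Only Cerateus and Helioops show the derived state '-' for III, supporting them as a clade.
Most parsimonious ingroup topology: ((Platyites,Bryoaria),(Helioops,Cerateus)).
The clade {Bryoaria, Platyites} is supported by I: its derived state '-' occurs in exactly those taxa and in no other taxon (including the outgroup).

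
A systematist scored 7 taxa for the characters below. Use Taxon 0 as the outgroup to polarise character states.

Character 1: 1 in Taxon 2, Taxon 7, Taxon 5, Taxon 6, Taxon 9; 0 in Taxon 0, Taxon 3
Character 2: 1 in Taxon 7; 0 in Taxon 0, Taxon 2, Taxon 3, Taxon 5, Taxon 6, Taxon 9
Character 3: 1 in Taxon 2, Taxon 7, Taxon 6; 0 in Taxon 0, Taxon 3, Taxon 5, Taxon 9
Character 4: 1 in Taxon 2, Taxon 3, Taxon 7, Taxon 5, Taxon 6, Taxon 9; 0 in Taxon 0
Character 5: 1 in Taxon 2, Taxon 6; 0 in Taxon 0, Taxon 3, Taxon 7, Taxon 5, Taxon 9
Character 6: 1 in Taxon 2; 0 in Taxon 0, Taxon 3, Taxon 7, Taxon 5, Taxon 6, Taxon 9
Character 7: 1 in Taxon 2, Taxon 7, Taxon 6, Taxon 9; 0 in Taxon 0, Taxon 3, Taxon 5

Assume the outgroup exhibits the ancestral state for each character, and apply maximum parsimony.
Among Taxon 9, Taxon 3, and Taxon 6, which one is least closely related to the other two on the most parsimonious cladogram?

Taxon 3

The outgroup has state '0' for every character, so '1' is the derived state throughout.
Character 1 (derived state '1') is shared by Taxon 2, Taxon 5, Taxon 6, Taxon 7, and Taxon 9 — a synapomorphy uniting that clade.
Character 2: derived state '1' in Taxon 7 only — an autapomorphy, so it tells us nothing about relationships among taxa.
Only Taxon 2, Taxon 6, and Taxon 7 show the derived state '1' for Character 3, supporting them as a clade.
Character 4 (derived state '1') is shared by all ingroup taxa — unites the whole ingroup.
Character 5 (derived state '1') is shared by Taxon 2 and Taxon 6 — a synapomorphy uniting that clade.
Character 6 (derived state '1') is unique to Taxon 2 (autapomorphy; uninformative for grouping).
Only Taxon 2, Taxon 6, Taxon 7, and Taxon 9 show the derived state '1' for Character 7, supporting them as a clade.
Most parsimonious ingroup topology: (((((Taxon 2,Taxon 6),Taxon 7),Taxon 9),Taxon 5),Taxon 3).
Taxon 6 and Taxon 9 share a more recent common ancestor with each other than either does with Taxon 3, so Taxon 3 is the least closely related of the three.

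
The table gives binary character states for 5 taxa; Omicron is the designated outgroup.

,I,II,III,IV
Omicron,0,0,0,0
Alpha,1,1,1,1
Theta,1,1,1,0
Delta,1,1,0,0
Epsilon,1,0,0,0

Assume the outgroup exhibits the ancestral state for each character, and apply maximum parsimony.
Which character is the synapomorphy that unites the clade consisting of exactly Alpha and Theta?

III

The outgroup has state '0' for every character, so '1' is the derived state throughout.
All ingroup taxa share the derived state '1' for I; it defines the ingroup but does not resolve relationships within it.
Only Alpha, Delta, and Theta show the derived state '1' for II, supporting them as a clade.
III: derived state '1' in Alpha and Theta only — synapomorphy for {Alpha, Theta}.
IV (derived state '1') is unique to Alpha (autapomorphy; uninformative for grouping).
Most parsimonious ingroup topology: (((Alpha,Theta),Delta),Epsilon).
The clade {Alpha, Theta} is supported by III: its derived state '1' occurs in exactly those taxa and in no other taxon (including the outgroup).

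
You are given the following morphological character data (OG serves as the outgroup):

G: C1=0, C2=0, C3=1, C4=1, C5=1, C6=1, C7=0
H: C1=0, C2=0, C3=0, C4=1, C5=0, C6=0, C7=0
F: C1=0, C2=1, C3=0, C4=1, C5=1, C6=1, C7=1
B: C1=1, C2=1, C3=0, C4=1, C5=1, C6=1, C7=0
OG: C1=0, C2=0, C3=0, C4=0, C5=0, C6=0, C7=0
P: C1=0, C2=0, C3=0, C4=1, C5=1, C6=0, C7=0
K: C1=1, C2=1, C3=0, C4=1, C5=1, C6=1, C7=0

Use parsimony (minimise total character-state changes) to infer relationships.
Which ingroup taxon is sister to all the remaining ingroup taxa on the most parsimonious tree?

H

The outgroup has state '0' for every character, so '1' is the derived state throughout.
C1: derived state '1' in B and K only — synapomorphy for {B, K}.
C2 (derived state '1') is shared by B, F, and K — a synapomorphy uniting that clade.
C3 (derived state '1') is unique to G (autapomorphy; uninformative for grouping).
C4 (derived state '1') is shared by all ingroup taxa — unites the whole ingroup.
C5: derived state '1' in B, F, G, K, and P only — synapomorphy for {B, F, G, K, P}.
C6 (derived state '1') is shared by B, F, G, and K — a synapomorphy uniting that clade.
C7: derived state '1' in F only — an autapomorphy, so it tells us nothing about relationships among taxa.
Most parsimonious ingroup topology: ((P,(G,((K,B),F))),H).
H is sister to the clade containing all other ingroup taxa, so it is the earliest-diverging (most basal) ingroup lineage.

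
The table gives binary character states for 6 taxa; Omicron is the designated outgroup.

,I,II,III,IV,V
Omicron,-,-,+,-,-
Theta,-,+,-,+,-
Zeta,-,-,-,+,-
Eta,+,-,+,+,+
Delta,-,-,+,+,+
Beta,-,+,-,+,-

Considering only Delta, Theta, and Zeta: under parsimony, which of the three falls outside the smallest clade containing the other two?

Character polarity is set by the outgroup: the derived state is whichever differs from the outgroup's state, so for III the derived state is '-', and for the remaining characters it is '+'.
I (derived state '+') is unique to Eta (autapomorphy; uninformative for grouping).
II (derived state '+') is shared by Beta and Theta — a synapomorphy uniting that clade.
III: derived state '-' in Beta, Theta, and Zeta only — synapomorphy for {Beta, Theta, Zeta}.
All ingroup taxa share the derived state '+' for IV; it defines the ingroup but does not resolve relationships within it.
V (derived state '+') is shared by Delta and Eta — a synapomorphy uniting that clade.
Most parsimonious ingroup topology: (((Theta,Beta),Zeta),(Eta,Delta)).
Zeta and Theta share a more recent common ancestor with each other than either does with Delta, so Delta is the least closely related of the three.

Delta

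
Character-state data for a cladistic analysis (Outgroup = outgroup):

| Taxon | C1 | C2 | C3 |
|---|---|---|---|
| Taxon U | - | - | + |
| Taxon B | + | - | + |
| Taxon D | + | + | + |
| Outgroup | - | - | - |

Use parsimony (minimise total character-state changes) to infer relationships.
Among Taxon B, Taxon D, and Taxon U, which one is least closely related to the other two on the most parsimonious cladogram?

Taxon U

The outgroup has state '-' for every character, so '+' is the derived state throughout.
C1: derived state '+' in Taxon B and Taxon D only — synapomorphy for {Taxon B, Taxon D}.
C2: derived state '+' in Taxon D only — an autapomorphy, so it tells us nothing about relationships among taxa.
C3 (derived state '+') is shared by all ingroup taxa — unites the whole ingroup.
Most parsimonious ingroup topology: ((Taxon D,Taxon B),Taxon U).
Taxon D and Taxon B share a more recent common ancestor with each other than either does with Taxon U, so Taxon U is the least closely related of the three.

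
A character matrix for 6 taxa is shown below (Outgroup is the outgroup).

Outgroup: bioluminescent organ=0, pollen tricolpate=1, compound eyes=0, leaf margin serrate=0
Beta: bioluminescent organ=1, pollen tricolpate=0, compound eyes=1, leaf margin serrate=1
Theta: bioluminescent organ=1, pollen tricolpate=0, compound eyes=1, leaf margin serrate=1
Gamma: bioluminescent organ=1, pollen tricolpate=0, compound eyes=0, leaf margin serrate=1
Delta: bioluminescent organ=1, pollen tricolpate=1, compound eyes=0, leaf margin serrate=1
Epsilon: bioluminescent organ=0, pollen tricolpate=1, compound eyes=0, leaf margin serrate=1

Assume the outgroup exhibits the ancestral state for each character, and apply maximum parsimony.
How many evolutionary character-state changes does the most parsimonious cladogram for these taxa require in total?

Character polarity is set by the outgroup: the derived state is whichever differs from the outgroup's state, so for pollen tricolpate the derived state is '0', and for the remaining characters it is '1'.
Only Beta, Delta, Gamma, and Theta show the derived state '1' for bioluminescent organ, supporting them as a clade.
Only Beta, Gamma, and Theta show the derived state '0' for pollen tricolpate, supporting them as a clade.
compound eyes: derived state '1' in Beta and Theta only — synapomorphy for {Beta, Theta}.
leaf margin serrate (derived state '1') is shared by all ingroup taxa — unites the whole ingroup.
Most parsimonious ingroup topology: ((((Beta,Theta),Gamma),Delta),Epsilon).
Changes per character on this tree: bioluminescent organ: 1; pollen tricolpate: 1; compound eyes: 1; leaf margin serrate: 1.
Total = 4.

4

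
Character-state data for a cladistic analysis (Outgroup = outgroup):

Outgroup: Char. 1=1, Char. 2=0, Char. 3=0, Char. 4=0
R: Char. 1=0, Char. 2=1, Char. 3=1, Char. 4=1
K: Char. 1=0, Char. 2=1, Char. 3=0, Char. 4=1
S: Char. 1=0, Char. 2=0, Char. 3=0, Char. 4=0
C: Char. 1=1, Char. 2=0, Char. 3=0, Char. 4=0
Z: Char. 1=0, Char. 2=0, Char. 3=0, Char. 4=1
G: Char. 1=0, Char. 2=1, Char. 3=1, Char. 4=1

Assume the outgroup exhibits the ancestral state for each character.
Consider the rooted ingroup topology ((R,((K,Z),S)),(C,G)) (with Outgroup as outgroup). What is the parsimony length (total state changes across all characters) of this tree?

10

Map each character onto ((R,((K,Z),S)),(C,G)) (rooted by Outgroup) and count the minimum state changes it requires (Fitch parsimony):
Char. 1: 2; Char. 2: 3; Char. 3: 2; Char. 4: 3.
Total tree length = 10.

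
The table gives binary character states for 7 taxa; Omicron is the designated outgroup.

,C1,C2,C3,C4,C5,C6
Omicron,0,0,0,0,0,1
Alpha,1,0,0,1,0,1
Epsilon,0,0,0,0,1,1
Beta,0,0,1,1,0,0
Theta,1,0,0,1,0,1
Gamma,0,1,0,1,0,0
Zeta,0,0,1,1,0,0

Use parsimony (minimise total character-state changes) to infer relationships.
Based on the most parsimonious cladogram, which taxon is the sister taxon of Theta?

Alpha

Character polarity is set by the outgroup: the derived state is whichever differs from the outgroup's state, so for C6 the derived state is '0', and for the remaining characters it is '1'.
Only Alpha and Theta show the derived state '1' for C1, supporting them as a clade.
C2 (derived state '1') is unique to Gamma (autapomorphy; uninformative for grouping).
C3 (derived state '1') is shared by Beta and Zeta — a synapomorphy uniting that clade.
C4 (derived state '1') is shared by Alpha, Beta, Gamma, Theta, and Zeta — a synapomorphy uniting that clade.
C5: derived state '1' in Epsilon only — an autapomorphy, so it tells us nothing about relationships among taxa.
Only Beta, Gamma, and Zeta show the derived state '0' for C6, supporting them as a clade.
Most parsimonious ingroup topology: (((Alpha,Theta),((Beta,Zeta),Gamma)),Epsilon).
Theta and Alpha form a cherry on this tree, so they are sister taxa.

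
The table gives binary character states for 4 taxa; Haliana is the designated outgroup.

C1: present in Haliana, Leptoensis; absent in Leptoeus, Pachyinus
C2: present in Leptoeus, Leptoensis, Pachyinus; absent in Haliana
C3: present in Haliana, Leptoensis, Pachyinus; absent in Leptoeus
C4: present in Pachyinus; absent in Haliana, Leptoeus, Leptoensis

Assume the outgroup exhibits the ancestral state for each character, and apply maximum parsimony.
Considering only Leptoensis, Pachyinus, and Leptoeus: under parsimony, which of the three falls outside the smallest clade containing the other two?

Leptoensis

Character polarity is set by the outgroup: the derived state is whichever differs from the outgroup's state, so for C1, C3 the derived state is 'absent', and for the remaining characters it is 'present'.
C1: derived state 'absent' in Leptoeus and Pachyinus only — synapomorphy for {Leptoeus, Pachyinus}.
All ingroup taxa share the derived state 'present' for C2; it defines the ingroup but does not resolve relationships within it.
C3 (derived state 'absent') is unique to Leptoeus (autapomorphy; uninformative for grouping).
C4: derived state 'present' in Pachyinus only — an autapomorphy, so it tells us nothing about relationships among taxa.
Most parsimonious ingroup topology: ((Leptoeus,Pachyinus),Leptoensis).
Pachyinus and Leptoeus share a more recent common ancestor with each other than either does with Leptoensis, so Leptoensis is the least closely related of the three.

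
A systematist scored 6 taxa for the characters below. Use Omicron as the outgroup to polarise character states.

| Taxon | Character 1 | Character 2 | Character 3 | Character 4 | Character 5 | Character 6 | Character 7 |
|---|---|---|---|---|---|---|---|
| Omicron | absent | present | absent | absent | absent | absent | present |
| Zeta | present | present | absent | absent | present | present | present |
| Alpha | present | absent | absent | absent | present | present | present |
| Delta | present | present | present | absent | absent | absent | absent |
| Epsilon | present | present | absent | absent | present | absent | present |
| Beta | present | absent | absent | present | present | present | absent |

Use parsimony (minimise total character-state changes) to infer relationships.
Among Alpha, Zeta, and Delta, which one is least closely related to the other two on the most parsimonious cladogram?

Character polarity is set by the outgroup: the derived state is whichever differs from the outgroup's state, so for Character 2, Character 7 the derived state is 'absent', and for the remaining characters it is 'present'.
All ingroup taxa share the derived state 'present' for Character 1; it defines the ingroup but does not resolve relationships within it.
Character 2 (derived state 'absent') is shared by Alpha and Beta — a synapomorphy uniting that clade.
Character 3 (derived state 'present') is unique to Delta (autapomorphy; uninformative for grouping).
Character 4 (derived state 'present') is unique to Beta (autapomorphy; uninformative for grouping).
Character 5: derived state 'present' in Alpha, Beta, Epsilon, and Zeta only — synapomorphy for {Alpha, Beta, Epsilon, Zeta}.
Character 6 (derived state 'present') is shared by Alpha, Beta, and Zeta — a synapomorphy uniting that clade.
Character 7 (state 'absent') occurs in Beta and Delta but conflicts with the nesting implied by the other characters — most parsimoniously interpreted as homoplasy.
Most parsimonious ingroup topology: (((Zeta,(Alpha,Beta)),Epsilon),Delta).
Zeta and Alpha share a more recent common ancestor with each other than either does with Delta, so Delta is the least closely related of the three.

Delta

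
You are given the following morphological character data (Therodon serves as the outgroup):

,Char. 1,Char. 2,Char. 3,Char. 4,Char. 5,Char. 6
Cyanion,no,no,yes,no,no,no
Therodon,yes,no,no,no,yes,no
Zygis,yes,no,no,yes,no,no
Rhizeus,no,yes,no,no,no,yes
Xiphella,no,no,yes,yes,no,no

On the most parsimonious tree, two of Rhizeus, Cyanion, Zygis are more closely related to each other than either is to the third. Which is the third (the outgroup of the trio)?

Character polarity is set by the outgroup: the derived state is whichever differs from the outgroup's state, so for Char. 1, Char. 5 the derived state is 'no', and for the remaining characters it is 'yes'.
Char. 1 (derived state 'no') is shared by Cyanion, Rhizeus, and Xiphella — a synapomorphy uniting that clade.
Char. 2: derived state 'yes' in Rhizeus only — an autapomorphy, so it tells us nothing about relationships among taxa.
Char. 3: derived state 'yes' in Cyanion and Xiphella only — synapomorphy for {Cyanion, Xiphella}.
Char. 4 groups Xiphella and Zygis, which is incompatible with the clades supported by the remaining characters; treating it as convergent (homoplasy) costs fewer steps than any alternative tree.
All ingroup taxa share the derived state 'no' for Char. 5; it defines the ingroup but does not resolve relationships within it.
Char. 6: derived state 'yes' in Rhizeus only — an autapomorphy, so it tells us nothing about relationships among taxa.
Most parsimonious ingroup topology: (((Xiphella,Cyanion),Rhizeus),Zygis).
Cyanion and Rhizeus share a more recent common ancestor with each other than either does with Zygis, so Zygis is the least closely related of the three.

Zygis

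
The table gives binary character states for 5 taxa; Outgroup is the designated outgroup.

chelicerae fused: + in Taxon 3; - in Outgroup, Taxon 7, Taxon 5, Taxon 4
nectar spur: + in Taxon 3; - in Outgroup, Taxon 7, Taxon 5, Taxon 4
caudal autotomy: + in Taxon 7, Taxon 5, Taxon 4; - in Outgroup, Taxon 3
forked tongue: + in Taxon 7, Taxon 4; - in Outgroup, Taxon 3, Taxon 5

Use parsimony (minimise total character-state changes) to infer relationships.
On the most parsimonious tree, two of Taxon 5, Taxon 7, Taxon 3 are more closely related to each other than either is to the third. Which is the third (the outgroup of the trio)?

Taxon 3

The outgroup has state '-' for every character, so '+' is the derived state throughout.
chelicerae fused (derived state '+') is unique to Taxon 3 (autapomorphy; uninformative for grouping).
nectar spur: derived state '+' in Taxon 3 only — an autapomorphy, so it tells us nothing about relationships among taxa.
Only Taxon 4, Taxon 5, and Taxon 7 show the derived state '+' for caudal autotomy, supporting them as a clade.
Only Taxon 4 and Taxon 7 show the derived state '+' for forked tongue, supporting them as a clade.
Most parsimonious ingroup topology: (((Taxon 7,Taxon 4),Taxon 5),Taxon 3).
Taxon 5 and Taxon 7 share a more recent common ancestor with each other than either does with Taxon 3, so Taxon 3 is the least closely related of the three.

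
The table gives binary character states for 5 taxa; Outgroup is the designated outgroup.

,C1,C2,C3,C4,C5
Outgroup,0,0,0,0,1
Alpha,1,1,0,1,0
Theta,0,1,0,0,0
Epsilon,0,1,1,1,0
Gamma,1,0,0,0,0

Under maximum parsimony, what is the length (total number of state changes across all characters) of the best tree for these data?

Character polarity is set by the outgroup: the derived state is whichever differs from the outgroup's state, so for C5 the derived state is '0', and for the remaining characters it is '1'.
C1 groups Alpha and Gamma, which is incompatible with the clades supported by the remaining characters; treating it as convergent (homoplasy) costs fewer steps than any alternative tree.
Only Alpha, Epsilon, and Theta show the derived state '1' for C2, supporting them as a clade.
C3 (derived state '1') is unique to Epsilon (autapomorphy; uninformative for grouping).
C4 (derived state '1') is shared by Alpha and Epsilon — a synapomorphy uniting that clade.
C5 (derived state '0') is shared by all ingroup taxa — unites the whole ingroup.
Most parsimonious ingroup topology: (((Alpha,Epsilon),Theta),Gamma).
Changes per character on this tree: C1: 2; C2: 1; C3: 1; C4: 1; C5: 1.
Total = 6.

6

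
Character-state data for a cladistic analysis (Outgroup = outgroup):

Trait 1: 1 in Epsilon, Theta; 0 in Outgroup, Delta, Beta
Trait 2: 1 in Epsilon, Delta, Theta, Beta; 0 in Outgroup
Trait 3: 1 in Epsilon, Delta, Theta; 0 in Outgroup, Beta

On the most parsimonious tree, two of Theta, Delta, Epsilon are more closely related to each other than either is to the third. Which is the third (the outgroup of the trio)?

Delta

The outgroup has state '0' for every character, so '1' is the derived state throughout.
Trait 1 (derived state '1') is shared by Epsilon and Theta — a synapomorphy uniting that clade.
Trait 2 (derived state '1') is shared by all ingroup taxa — unites the whole ingroup.
Trait 3: derived state '1' in Delta, Epsilon, and Theta only — synapomorphy for {Delta, Epsilon, Theta}.
Most parsimonious ingroup topology: (((Epsilon,Theta),Delta),Beta).
Theta and Epsilon share a more recent common ancestor with each other than either does with Delta, so Delta is the least closely related of the three.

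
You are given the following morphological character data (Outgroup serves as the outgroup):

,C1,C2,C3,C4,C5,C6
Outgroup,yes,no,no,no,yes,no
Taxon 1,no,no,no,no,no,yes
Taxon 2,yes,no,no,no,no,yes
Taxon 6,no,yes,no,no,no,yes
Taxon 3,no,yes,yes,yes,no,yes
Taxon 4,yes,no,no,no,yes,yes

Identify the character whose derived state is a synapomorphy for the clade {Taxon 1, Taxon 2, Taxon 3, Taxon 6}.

Character polarity is set by the outgroup: the derived state is whichever differs from the outgroup's state, so for C1, C5 the derived state is 'no', and for the remaining characters it is 'yes'.
C1 (derived state 'no') is shared by Taxon 1, Taxon 3, and Taxon 6 — a synapomorphy uniting that clade.
C2 (derived state 'yes') is shared by Taxon 3 and Taxon 6 — a synapomorphy uniting that clade.
C3: derived state 'yes' in Taxon 3 only — an autapomorphy, so it tells us nothing about relationships among taxa.
C4 (derived state 'yes') is unique to Taxon 3 (autapomorphy; uninformative for grouping).
C5: derived state 'no' in Taxon 1, Taxon 2, Taxon 3, and Taxon 6 only — synapomorphy for {Taxon 1, Taxon 2, Taxon 3, Taxon 6}.
C6 (derived state 'yes') is shared by all ingroup taxa — unites the whole ingroup.
Most parsimonious ingroup topology: (((Taxon 1,(Taxon 6,Taxon 3)),Taxon 2),Taxon 4).
The clade {Taxon 1, Taxon 2, Taxon 3, Taxon 6} is supported by C5: its derived state 'no' occurs in exactly those taxa and in no other taxon (including the outgroup).

C5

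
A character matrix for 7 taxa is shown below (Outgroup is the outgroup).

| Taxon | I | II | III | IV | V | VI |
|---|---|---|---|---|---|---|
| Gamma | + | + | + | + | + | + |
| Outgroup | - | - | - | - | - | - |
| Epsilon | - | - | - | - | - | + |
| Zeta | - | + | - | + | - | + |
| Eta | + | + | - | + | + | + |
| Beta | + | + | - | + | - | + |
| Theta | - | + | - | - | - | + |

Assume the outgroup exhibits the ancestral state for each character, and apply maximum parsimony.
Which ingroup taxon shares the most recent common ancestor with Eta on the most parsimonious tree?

Gamma

The outgroup has state '-' for every character, so '+' is the derived state throughout.
I: derived state '+' in Beta, Eta, and Gamma only — synapomorphy for {Beta, Eta, Gamma}.
II: derived state '+' in Beta, Eta, Gamma, Theta, and Zeta only — synapomorphy for {Beta, Eta, Gamma, Theta, Zeta}.
III: derived state '+' in Gamma only — an autapomorphy, so it tells us nothing about relationships among taxa.
Only Beta, Eta, Gamma, and Zeta show the derived state '+' for IV, supporting them as a clade.
V (derived state '+') is shared by Eta and Gamma — a synapomorphy uniting that clade.
All ingroup taxa share the derived state '+' for VI; it defines the ingroup but does not resolve relationships within it.
Most parsimonious ingroup topology: ((((Beta,(Eta,Gamma)),Zeta),Theta),Epsilon).
Eta and Gamma form a cherry on this tree, so they are sister taxa.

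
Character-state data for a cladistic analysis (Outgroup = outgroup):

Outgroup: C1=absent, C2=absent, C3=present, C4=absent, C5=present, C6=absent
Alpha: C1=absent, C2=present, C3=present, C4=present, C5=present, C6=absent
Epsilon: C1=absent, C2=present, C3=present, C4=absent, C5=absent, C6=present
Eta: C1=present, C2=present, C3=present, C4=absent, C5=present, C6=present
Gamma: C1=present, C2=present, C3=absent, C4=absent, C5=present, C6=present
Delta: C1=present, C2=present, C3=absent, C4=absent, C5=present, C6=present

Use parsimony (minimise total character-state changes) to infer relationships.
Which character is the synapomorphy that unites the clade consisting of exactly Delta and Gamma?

C3

Character polarity is set by the outgroup: the derived state is whichever differs from the outgroup's state, so for C3, C5 the derived state is 'absent', and for the remaining characters it is 'present'.
Only Delta, Eta, and Gamma show the derived state 'present' for C1, supporting them as a clade.
C2 (derived state 'present') is shared by all ingroup taxa — unites the whole ingroup.
C3 (derived state 'absent') is shared by Delta and Gamma — a synapomorphy uniting that clade.
C4 (derived state 'present') is unique to Alpha (autapomorphy; uninformative for grouping).
C5 (derived state 'absent') is unique to Epsilon (autapomorphy; uninformative for grouping).
C6: derived state 'present' in Delta, Epsilon, Eta, and Gamma only — synapomorphy for {Delta, Epsilon, Eta, Gamma}.
Most parsimonious ingroup topology: (Alpha,(Epsilon,(Eta,(Gamma,Delta)))).
The clade {Delta, Gamma} is supported by C3: its derived state 'absent' occurs in exactly those taxa and in no other taxon (including the outgroup).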